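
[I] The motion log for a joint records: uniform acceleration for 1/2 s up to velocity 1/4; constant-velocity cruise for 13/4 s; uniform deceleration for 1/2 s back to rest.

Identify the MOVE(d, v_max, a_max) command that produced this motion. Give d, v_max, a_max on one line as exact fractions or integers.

d=15/16 v_max=1/4 a_max=1/2

a_max = (1/4)/(1/2) = 1/2
d_a = ½·1/4·1/2 = 1/16; d_c = 1/4·13/4 = 13/16
d = 2·1/16 + 13/16 = 15/16
t_c = 13/4 > 0 ⇒ limit active, v_max = 1/4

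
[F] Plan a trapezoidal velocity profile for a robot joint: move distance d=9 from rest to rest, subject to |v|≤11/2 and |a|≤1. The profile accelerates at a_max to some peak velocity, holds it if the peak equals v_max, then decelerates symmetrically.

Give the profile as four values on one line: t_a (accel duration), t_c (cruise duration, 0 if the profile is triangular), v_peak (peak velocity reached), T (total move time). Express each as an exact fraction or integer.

t_a=3 t_c=0 v_peak=3 T=6

vₘ²/aₘ = (11/2)²/1 = 121/4
9 < 121/4 so t_c = 0
v_peak = √(9·1) = √9 = 3
t_a = 3/1 = 3; t_c = 0
T = 2·3 = 6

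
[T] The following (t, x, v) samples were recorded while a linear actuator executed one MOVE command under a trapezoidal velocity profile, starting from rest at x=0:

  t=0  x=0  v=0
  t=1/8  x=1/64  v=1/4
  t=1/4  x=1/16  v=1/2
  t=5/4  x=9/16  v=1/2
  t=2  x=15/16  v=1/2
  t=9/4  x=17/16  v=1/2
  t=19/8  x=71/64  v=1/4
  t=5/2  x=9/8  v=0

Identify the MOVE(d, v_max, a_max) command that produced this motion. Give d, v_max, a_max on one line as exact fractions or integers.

d=9/8 v_max=1/2 a_max=2

final state: t=5/2, x=9/8, v=0 → d = 9/8
a_max = (1/4−0)/(1/8−0) = 2
max v = 1/2 over t∈[1/4,9/4] → v_max = 1/2
check: 1/2·(1/4+2) = 9/8 ✓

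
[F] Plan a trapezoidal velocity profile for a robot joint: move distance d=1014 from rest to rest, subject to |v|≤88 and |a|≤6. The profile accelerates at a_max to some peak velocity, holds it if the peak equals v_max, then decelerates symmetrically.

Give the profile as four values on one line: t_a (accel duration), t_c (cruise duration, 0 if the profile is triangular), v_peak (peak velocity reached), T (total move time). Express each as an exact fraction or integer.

vₘ²/aₘ = 88²/6 = 3872/3
1014 < 3872/3 so t_c = 0
v_peak = √(1014·6) = √6084 = 78
t_a = 78/6 = 13; t_c = 0
T = 2·13 = 26

t_a=13 t_c=0 v_peak=78 T=26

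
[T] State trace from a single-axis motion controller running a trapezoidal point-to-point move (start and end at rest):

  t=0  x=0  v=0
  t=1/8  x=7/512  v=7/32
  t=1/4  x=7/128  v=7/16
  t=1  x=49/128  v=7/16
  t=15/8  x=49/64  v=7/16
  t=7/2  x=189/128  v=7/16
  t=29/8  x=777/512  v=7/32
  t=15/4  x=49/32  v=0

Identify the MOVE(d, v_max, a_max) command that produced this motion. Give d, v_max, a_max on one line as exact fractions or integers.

final state: t=15/4, x=49/32, v=0 → d = 49/32
a_max = (7/32−0)/(1/8−0) = 7/4
max v = 7/16 over t∈[1/4,7/2] → v_max = 7/16
check: 7/16·(1/4+13/4) = 49/32 ✓

d=49/32 v_max=7/16 a_max=7/4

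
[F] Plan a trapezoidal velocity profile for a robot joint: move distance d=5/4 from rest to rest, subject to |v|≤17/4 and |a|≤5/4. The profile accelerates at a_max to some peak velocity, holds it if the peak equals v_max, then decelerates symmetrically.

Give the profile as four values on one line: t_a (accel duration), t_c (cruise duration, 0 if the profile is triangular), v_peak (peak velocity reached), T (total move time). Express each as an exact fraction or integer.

t_a=1 t_c=0 v_peak=5/4 T=2

vₘ²/aₘ = (17/4)²/(5/4) = 289/20
5/4 < 289/20 ⇒ no cruise
v_peak = √(5/4·5/4) = √(25/16) = 5/4
t_a = (5/4)/(5/4) = 1; t_c = 0
T = 2·1 = 2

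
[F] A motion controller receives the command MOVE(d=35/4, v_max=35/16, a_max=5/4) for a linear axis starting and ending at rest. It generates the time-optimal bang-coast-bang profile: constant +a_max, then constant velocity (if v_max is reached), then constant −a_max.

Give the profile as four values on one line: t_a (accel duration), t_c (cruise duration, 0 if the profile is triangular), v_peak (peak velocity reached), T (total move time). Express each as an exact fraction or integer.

v_max²/a_max = (35/16)²/(5/4) = 245/64
35/4 ≥ 245/64 ⇒ cruise phase
t_a = (35/16)/(5/4) = 7/4; v_peak = 35/16
d_cruise = 35/4 − 245/64 = 315/64; t_c = (315/64)/(35/16) = 9/4
T = 2·7/4 + 9/4 = 23/4

t_a=7/4 t_c=9/4 v_peak=35/16 T=23/4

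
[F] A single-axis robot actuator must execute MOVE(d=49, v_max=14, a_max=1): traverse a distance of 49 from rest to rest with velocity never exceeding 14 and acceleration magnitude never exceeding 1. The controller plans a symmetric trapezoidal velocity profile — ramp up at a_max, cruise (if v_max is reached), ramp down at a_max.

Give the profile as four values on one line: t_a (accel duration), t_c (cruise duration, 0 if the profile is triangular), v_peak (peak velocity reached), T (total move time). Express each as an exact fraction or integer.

t_a=7 t_c=0 v_peak=7 T=14

(v_max)²/a_max = 14²/1 = 196
49 < 196 ⇒ no cruise
v_peak = √(49·1) = √49 = 7
t_a = 7/1 = 7; t_c = 0
T = 2·7 = 14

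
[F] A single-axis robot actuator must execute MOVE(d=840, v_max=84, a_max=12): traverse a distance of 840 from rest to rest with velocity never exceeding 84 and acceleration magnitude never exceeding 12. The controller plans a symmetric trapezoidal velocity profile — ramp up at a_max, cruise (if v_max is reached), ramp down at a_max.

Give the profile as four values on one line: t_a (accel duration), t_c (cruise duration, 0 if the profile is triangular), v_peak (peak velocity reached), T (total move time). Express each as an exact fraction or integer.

t_a=7 t_c=3 v_peak=84 T=17

(v_max)²/a_max = 84²/12 = 588
840 ≥ 588 → trapezoidal
t_a = 84/12 = 7; v_peak = 84
d_cruise = 840 − 588 = 252; t_c = 252/84 = 3
T = 2·7 + 3 = 17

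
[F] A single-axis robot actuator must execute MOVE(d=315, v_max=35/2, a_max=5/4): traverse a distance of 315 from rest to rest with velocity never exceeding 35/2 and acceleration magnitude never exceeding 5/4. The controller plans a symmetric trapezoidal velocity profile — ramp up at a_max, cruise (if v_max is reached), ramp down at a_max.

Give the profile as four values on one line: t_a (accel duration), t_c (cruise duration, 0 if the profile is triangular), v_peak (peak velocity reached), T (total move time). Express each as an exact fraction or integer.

(v_max)²/a_max = (35/2)²/(5/4) = 245
315 ≥ 245 so v_max reached
t_a = (35/2)/(5/4) = 14; v_peak = 35/2
d_cruise = 315 − 245 = 70; t_c = 70/(35/2) = 4
T = 2·14 + 4 = 32

t_a=14 t_c=4 v_peak=35/2 T=32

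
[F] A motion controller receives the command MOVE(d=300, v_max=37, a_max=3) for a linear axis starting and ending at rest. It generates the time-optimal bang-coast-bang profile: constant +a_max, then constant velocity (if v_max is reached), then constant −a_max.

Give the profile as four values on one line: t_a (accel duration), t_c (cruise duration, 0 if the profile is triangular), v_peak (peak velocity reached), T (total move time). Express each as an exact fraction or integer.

t_a=10 t_c=0 v_peak=30 T=20

vₘ²/aₘ = 37²/3 = 1369/3
300 < 1369/3 so t_c = 0
v_peak = √(300·3) = √900 = 30
t_a = 30/3 = 10; t_c = 0
T = 2·10 = 20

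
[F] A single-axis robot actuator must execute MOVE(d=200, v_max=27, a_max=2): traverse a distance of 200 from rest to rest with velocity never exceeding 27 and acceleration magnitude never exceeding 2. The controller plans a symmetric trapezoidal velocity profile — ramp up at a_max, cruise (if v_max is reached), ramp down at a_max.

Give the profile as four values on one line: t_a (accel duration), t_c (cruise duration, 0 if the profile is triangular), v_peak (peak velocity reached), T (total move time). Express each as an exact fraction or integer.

t_a=10 t_c=0 v_peak=20 T=20

vₘ²/aₘ = 27²/2 = 729/2
200 < 729/2 → triangular
v_peak = √(200·2) = √400 = 20
t_a = 20/2 = 10; t_c = 0
T = 2·10 = 20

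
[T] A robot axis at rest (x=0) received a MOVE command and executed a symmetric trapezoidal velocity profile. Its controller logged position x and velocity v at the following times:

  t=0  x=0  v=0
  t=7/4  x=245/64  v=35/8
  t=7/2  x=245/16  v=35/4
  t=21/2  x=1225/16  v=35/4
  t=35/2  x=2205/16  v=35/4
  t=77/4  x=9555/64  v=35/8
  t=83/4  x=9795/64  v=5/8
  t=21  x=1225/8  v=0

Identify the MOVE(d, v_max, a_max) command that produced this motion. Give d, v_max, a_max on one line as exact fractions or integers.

d=1225/8 v_max=35/4 a_max=5/2

final state: t=21, x=1225/8, v=0 → d = 1225/8
a_max = (35/8−0)/(7/4−0) = 5/2
max v = 35/4 over t∈[7/2,35/2] → v_max = 35/4
check: 35/4·(7/2+14) = 1225/8 ✓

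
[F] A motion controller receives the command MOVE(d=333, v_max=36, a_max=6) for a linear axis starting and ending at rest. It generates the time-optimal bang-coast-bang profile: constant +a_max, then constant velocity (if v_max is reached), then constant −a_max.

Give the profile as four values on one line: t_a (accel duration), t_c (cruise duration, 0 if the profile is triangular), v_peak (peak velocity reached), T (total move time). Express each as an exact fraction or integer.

(v_max)²/a_max = 36²/6 = 216
333 ≥ 216 so v_max reached
t_a = 36/6 = 6; v_peak = 36
d_cruise = 333 − 216 = 117; t_c = 117/36 = 13/4
T = 2·6 + 13/4 = 61/4

t_a=6 t_c=13/4 v_peak=36 T=61/4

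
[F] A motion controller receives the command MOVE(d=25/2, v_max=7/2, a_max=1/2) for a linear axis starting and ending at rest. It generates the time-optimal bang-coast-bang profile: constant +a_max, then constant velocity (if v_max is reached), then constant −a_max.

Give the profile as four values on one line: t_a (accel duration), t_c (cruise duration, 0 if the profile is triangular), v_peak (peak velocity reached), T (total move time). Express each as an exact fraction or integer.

vₘ²/aₘ = (7/2)²/(1/2) = 49/2
25/2 < 49/2 ⇒ no cruise
v_peak = √(25/2·1/2) = √(25/4) = 5/2
t_a = (5/2)/(1/2) = 5; t_c = 0
T = 2·5 = 10

t_a=5 t_c=0 v_peak=5/2 T=10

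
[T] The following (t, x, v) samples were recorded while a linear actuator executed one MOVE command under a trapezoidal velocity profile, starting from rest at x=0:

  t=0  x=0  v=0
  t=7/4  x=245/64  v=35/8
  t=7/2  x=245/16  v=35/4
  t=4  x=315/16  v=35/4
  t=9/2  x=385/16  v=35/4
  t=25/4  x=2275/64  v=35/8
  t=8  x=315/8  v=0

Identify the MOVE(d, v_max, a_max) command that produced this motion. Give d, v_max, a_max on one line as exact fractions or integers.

d=315/8 v_max=35/4 a_max=5/2

final state: t=8, x=315/8, v=0 → d = 315/8
a_max = (35/8−0)/(7/4−0) = 5/2
max v = 35/4 over t∈[7/2,9/2] → v_max = 35/4
check: 35/4·(7/2+1) = 315/8 ✓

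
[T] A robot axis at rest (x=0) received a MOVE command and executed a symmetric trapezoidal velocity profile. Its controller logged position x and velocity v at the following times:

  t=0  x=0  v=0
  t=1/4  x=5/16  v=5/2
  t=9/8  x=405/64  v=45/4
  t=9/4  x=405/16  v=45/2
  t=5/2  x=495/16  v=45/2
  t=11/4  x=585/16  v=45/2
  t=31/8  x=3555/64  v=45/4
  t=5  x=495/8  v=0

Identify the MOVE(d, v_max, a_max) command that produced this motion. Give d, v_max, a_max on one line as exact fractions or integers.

final state: t=5, x=495/8, v=0 → d = 495/8
a_max = (5/2−0)/(1/4−0) = 10
max v = 45/2 over t∈[9/4,11/4] → v_max = 45/2
check: 45/2·(9/4+1/2) = 495/8 ✓

d=495/8 v_max=45/2 a_max=10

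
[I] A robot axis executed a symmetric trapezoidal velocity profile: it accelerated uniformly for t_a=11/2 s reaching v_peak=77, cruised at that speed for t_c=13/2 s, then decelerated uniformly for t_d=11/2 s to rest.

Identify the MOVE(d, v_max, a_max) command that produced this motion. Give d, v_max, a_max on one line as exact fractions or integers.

a_max = 77/(11/2) = 14
d_a = ½·77·11/2 = 847/4; d_c = 77·13/2 = 1001/2
d = 2·847/4 + 1001/2 = 924
t_c = 13/2 > 0 → v_max = v_peak = 77

d=924 v_max=77 a_max=14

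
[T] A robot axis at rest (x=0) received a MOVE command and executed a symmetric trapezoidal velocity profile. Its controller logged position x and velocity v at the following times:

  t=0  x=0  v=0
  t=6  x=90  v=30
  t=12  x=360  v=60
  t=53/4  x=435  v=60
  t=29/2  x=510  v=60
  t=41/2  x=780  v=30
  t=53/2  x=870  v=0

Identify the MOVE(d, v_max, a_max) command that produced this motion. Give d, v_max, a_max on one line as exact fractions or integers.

final state: t=53/2, x=870, v=0 → d = 870
a_max = (30−0)/(6−0) = 5
max v = 60 over t∈[12,29/2] → v_max = 60
check: 60·(12+5/2) = 870 ✓

d=870 v_max=60 a_max=5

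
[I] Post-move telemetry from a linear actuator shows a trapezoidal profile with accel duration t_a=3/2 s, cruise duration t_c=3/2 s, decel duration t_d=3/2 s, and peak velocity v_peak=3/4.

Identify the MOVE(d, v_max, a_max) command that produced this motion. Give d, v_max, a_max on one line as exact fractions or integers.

d=9/4 v_max=3/4 a_max=1/2

a_max = (3/4)/(3/2) = 1/2
d_a = ½·3/4·3/2 = 9/16; d_c = 3/4·3/2 = 9/8
d = 2·9/16 + 9/8 = 9/4
t_c = 3/2 > 0 so v_max = 3/4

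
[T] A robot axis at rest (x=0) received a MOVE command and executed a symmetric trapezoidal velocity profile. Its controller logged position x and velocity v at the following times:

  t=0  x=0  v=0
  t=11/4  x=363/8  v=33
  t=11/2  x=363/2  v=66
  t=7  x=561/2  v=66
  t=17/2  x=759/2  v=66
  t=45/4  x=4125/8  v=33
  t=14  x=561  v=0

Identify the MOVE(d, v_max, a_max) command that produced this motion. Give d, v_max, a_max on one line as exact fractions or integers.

final state: t=14, x=561, v=0 → d = 561
a_max = (33−0)/(11/4−0) = 12
max v = 66 over t∈[11/2,17/2] → v_max = 66
check: 66·(11/2+3) = 561 ✓

d=561 v_max=66 a_max=12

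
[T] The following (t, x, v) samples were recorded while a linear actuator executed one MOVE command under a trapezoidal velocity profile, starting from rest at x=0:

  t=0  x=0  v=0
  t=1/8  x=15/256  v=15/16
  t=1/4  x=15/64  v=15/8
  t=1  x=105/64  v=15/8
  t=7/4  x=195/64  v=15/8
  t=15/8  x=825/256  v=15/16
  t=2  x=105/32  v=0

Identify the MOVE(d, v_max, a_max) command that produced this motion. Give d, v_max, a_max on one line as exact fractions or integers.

d=105/32 v_max=15/8 a_max=15/2

final state: t=2, x=105/32, v=0 → d = 105/32
a_max = (15/16−0)/(1/8−0) = 15/2
max v = 15/8 over t∈[1/4,7/4] → v_max = 15/8
check: 15/8·(1/4+3/2) = 105/32 ✓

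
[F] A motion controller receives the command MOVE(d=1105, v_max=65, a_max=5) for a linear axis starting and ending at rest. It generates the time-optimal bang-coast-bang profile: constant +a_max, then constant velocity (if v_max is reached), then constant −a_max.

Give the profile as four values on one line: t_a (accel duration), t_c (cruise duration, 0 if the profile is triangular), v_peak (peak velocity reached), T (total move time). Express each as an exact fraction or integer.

t_a=13 t_c=4 v_peak=65 T=30

vₘ²/aₘ = 65²/5 = 845
1105 ≥ 845 so v_max reached
t_a = 65/5 = 13; v_peak = 65
d_cruise = 1105 − 845 = 260; t_c = 260/65 = 4
T = 2·13 + 4 = 30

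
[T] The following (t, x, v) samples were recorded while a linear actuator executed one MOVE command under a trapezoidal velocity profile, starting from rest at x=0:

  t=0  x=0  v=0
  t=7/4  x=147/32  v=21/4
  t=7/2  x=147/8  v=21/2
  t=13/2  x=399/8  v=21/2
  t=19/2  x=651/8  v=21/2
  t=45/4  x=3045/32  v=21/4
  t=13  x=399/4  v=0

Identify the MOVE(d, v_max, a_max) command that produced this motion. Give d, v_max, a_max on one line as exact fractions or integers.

final state: t=13, x=399/4, v=0 → d = 399/4
a_max = (21/4−0)/(7/4−0) = 3
max v = 21/2 over t∈[7/2,19/2] → v_max = 21/2
check: 21/2·(7/2+6) = 399/4 ✓

d=399/4 v_max=21/2 a_max=3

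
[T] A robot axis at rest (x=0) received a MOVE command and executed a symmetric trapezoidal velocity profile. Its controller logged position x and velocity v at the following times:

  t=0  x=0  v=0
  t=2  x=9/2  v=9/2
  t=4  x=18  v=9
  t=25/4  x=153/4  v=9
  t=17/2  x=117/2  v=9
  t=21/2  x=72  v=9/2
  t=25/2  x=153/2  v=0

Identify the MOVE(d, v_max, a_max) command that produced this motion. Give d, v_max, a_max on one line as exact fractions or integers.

final state: t=25/2, x=153/2, v=0 → d = 153/2
a_max = (9/2−0)/(2−0) = 9/4
max v = 9 over t∈[4,17/2] → v_max = 9
check: 9·(4+9/2) = 153/2 ✓

d=153/2 v_max=9 a_max=9/4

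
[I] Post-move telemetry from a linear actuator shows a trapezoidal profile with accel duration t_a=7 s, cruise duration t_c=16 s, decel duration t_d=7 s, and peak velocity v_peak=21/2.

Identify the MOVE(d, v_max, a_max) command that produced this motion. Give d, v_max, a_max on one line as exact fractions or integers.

d=483/2 v_max=21/2 a_max=3/2

a_max = (21/2)/7 = 3/2
d_a = ½·21/2·7 = 147/4; d_c = 21/2·16 = 168
d = 2·147/4 + 168 = 483/2
t_c = 16 > 0 ⇒ limit active, v_max = 21/2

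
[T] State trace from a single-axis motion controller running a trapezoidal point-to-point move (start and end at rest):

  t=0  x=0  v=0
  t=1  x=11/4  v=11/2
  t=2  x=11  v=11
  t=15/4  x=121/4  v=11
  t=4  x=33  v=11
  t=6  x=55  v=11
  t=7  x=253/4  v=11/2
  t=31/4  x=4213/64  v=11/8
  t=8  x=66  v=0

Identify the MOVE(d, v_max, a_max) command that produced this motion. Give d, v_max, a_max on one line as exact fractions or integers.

final state: t=8, x=66, v=0 → d = 66
a_max = (11/2−0)/(1−0) = 11/2
max v = 11 over t∈[2,6] → v_max = 11
check: 11·(2+4) = 66 ✓

d=66 v_max=11 a_max=11/2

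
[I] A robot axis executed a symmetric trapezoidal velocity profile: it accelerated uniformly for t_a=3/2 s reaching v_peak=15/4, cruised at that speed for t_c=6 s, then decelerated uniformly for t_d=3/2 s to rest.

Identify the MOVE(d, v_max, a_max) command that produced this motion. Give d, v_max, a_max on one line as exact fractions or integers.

d=225/8 v_max=15/4 a_max=5/2

a_max = (15/4)/(3/2) = 5/2
d_a = ½·15/4·3/2 = 45/16; d_c = 15/4·6 = 45/2
d = 2·45/16 + 45/2 = 225/8
t_c = 6 > 0 so v_max = 15/4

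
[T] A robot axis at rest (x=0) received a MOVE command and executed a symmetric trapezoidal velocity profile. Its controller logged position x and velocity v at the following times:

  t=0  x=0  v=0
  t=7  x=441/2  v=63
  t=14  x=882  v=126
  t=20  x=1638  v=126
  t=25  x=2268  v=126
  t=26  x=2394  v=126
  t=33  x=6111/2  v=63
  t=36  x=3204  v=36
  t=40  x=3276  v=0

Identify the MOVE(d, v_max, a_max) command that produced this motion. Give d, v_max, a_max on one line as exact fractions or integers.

d=3276 v_max=126 a_max=9

final state: t=40, x=3276, v=0 → d = 3276
a_max = (63−0)/(7−0) = 9
max v = 126 over t∈[14,26] → v_max = 126
check: 126·(14+12) = 3276 ✓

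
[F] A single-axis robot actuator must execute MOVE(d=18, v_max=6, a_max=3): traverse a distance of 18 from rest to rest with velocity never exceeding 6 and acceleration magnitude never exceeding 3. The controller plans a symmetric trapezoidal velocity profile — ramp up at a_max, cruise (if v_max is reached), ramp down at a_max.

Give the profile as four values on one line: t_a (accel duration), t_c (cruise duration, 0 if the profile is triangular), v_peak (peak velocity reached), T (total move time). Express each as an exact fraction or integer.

t_a=2 t_c=1 v_peak=6 T=5

vₘ²/aₘ = 6²/3 = 12
18 ≥ 12 ⇒ cruise phase
t_a = 6/3 = 2; v_peak = 6
d_cruise = 18 − 12 = 6; t_c = 6/6 = 1
T = 2·2 + 1 = 5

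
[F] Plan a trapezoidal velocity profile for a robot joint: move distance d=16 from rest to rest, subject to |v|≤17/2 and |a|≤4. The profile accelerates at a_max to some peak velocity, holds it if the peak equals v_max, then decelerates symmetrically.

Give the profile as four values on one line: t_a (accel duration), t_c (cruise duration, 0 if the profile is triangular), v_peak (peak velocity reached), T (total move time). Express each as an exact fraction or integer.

(v_max)²/a_max = (17/2)²/4 = 289/16
16 < 289/16 ⇒ no cruise
v_peak = √(16·4) = √64 = 8
t_a = 8/4 = 2; t_c = 0
T = 2·2 = 4

t_a=2 t_c=0 v_peak=8 T=4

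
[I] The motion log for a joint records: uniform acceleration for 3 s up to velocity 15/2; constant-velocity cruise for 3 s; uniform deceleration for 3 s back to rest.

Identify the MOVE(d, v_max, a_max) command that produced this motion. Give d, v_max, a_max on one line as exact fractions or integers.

a_max = (15/2)/3 = 5/2
d_a = ½·15/2·3 = 45/4; d_c = 15/2·3 = 45/2
d = 2·45/4 + 45/2 = 45
t_c = 3 > 0 so v_max = 15/2

d=45 v_max=15/2 a_max=5/2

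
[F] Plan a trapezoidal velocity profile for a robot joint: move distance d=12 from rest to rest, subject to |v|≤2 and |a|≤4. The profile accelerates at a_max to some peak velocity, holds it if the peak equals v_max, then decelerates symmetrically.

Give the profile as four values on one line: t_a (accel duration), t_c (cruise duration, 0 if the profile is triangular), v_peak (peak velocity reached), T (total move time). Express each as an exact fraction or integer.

v_max²/a_max = 2²/4 = 1
12 ≥ 1 so v_max reached
t_a = 2/4 = 1/2; v_peak = 2
d_cruise = 12 − 1 = 11; t_c = 11/2
T = 2·1/2 + 11/2 = 13/2

t_a=1/2 t_c=11/2 v_peak=2 T=13/2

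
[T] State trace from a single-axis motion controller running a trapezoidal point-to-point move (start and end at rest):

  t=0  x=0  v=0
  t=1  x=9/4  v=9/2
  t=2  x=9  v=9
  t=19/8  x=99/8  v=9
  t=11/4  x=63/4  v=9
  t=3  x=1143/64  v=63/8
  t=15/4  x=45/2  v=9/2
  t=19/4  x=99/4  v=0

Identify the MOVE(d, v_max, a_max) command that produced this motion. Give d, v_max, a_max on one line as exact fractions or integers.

d=99/4 v_max=9 a_max=9/2

final state: t=19/4, x=99/4, v=0 → d = 99/4
a_max = (9/2−0)/(1−0) = 9/2
max v = 9 over t∈[2,11/4] → v_max = 9
check: 9·(2+3/4) = 99/4 ✓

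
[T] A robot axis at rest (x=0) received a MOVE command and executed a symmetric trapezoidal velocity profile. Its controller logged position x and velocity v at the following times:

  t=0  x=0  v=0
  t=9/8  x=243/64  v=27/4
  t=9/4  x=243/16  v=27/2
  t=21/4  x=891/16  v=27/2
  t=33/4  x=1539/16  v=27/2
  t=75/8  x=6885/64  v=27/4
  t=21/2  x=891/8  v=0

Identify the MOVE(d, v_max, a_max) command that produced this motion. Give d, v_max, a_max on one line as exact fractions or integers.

d=891/8 v_max=27/2 a_max=6

final state: t=21/2, x=891/8, v=0 → d = 891/8
a_max = (27/4−0)/(9/8−0) = 6
max v = 27/2 over t∈[9/4,33/4] → v_max = 27/2
check: 27/2·(9/4+6) = 891/8 ✓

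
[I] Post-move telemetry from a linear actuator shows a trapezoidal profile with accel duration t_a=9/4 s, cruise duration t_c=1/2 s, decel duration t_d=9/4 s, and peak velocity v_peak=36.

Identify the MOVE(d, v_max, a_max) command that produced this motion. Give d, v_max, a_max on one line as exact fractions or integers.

a_max = 36/(9/4) = 16
d_a = ½·36·9/4 = 81/2; d_c = 36·1/2 = 18
d = 2·81/2 + 18 = 99
t_c = 1/2 > 0 ⇒ limit active, v_max = 36

d=99 v_max=36 a_max=16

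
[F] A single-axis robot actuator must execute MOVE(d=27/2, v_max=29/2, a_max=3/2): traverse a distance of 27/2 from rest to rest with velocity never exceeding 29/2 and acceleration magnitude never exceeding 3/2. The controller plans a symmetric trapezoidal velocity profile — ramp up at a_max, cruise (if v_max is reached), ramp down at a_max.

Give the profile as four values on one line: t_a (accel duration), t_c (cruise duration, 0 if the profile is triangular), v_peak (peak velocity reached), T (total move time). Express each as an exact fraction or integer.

v_max²/a_max = (29/2)²/(3/2) = 841/6
27/2 < 841/6 so t_c = 0
v_peak = √(27/2·3/2) = √(81/4) = 9/2
t_a = (9/2)/(3/2) = 3; t_c = 0
T = 2·3 = 6

t_a=3 t_c=0 v_peak=9/2 T=6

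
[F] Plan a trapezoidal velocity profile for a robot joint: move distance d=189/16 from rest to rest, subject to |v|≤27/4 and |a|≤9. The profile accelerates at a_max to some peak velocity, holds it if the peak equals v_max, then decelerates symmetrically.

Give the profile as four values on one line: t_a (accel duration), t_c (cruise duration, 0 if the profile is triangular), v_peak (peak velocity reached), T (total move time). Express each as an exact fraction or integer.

t_a=3/4 t_c=1 v_peak=27/4 T=5/2

(v_max)²/a_max = (27/4)²/9 = 81/16
189/16 ≥ 81/16 → trapezoidal
t_a = (27/4)/9 = 3/4; v_peak = 27/4
d_cruise = 189/16 − 81/16 = 27/4; t_c = (27/4)/(27/4) = 1
T = 2·3/4 + 1 = 5/2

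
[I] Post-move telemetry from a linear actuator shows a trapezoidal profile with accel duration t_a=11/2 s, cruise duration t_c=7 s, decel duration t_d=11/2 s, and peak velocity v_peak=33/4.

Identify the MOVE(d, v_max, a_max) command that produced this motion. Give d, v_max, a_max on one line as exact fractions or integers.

d=825/8 v_max=33/4 a_max=3/2

a_max = (33/4)/(11/2) = 3/2
d_a = ½·33/4·11/2 = 363/16; d_c = 33/4·7 = 231/4
d = 2·363/16 + 231/4 = 825/8
t_c = 7 > 0 → v_max = v_peak = 33/4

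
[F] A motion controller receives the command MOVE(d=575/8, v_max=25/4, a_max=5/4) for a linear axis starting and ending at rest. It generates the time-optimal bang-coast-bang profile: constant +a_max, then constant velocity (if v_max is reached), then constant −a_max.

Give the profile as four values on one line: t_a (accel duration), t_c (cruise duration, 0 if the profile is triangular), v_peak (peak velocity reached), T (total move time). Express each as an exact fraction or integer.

t_a=5 t_c=13/2 v_peak=25/4 T=33/2

vₘ²/aₘ = (25/4)²/(5/4) = 125/4
575/8 ≥ 125/4 → trapezoidal
t_a = (25/4)/(5/4) = 5; v_peak = 25/4
d_cruise = 575/8 − 125/4 = 325/8; t_c = (325/8)/(25/4) = 13/2
T = 2·5 + 13/2 = 33/2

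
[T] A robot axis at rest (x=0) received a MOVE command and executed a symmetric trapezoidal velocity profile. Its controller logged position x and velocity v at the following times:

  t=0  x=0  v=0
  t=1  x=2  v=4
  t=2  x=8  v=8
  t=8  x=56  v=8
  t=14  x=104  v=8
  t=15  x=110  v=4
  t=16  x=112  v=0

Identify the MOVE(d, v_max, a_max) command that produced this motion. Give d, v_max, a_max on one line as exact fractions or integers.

d=112 v_max=8 a_max=4

final state: t=16, x=112, v=0 → d = 112
a_max = (4−0)/(1−0) = 4
max v = 8 over t∈[2,14] → v_max = 8
check: 8·(2+12) = 112 ✓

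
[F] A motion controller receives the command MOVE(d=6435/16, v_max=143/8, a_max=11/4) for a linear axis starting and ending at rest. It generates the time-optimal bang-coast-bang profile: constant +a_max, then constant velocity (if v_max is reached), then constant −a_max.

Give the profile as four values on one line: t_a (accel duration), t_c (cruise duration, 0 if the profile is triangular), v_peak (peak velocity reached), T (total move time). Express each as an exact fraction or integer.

v_max²/a_max = (143/8)²/(11/4) = 1859/16
6435/16 ≥ 1859/16 ⇒ cruise phase
t_a = (143/8)/(11/4) = 13/2; v_peak = 143/8
d_cruise = 6435/16 − 1859/16 = 286; t_c = 286/(143/8) = 16
T = 2·13/2 + 16 = 29

t_a=13/2 t_c=16 v_peak=143/8 T=29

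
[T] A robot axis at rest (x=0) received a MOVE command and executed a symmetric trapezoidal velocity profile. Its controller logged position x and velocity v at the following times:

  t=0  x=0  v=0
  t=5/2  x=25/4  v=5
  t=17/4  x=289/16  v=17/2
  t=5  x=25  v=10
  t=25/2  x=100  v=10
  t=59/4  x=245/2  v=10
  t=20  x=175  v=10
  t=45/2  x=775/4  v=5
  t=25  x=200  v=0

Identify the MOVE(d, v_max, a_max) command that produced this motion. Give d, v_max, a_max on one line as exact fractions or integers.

final state: t=25, x=200, v=0 → d = 200
a_max = (5−0)/(5/2−0) = 2
max v = 10 over t∈[5,20] → v_max = 10
check: 10·(5+15) = 200 ✓

d=200 v_max=10 a_max=2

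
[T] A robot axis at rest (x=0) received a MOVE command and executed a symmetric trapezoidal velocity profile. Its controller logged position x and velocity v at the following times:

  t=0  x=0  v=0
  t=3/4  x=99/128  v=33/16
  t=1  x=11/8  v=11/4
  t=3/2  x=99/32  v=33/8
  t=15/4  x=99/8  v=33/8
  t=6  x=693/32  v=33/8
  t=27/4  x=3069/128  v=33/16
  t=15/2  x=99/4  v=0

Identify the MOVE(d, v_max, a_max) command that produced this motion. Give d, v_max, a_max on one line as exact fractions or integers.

d=99/4 v_max=33/8 a_max=11/4

final state: t=15/2, x=99/4, v=0 → d = 99/4
a_max = (33/16−0)/(3/4−0) = 11/4
max v = 33/8 over t∈[3/2,6] → v_max = 33/8
check: 33/8·(3/2+9/2) = 99/4 ✓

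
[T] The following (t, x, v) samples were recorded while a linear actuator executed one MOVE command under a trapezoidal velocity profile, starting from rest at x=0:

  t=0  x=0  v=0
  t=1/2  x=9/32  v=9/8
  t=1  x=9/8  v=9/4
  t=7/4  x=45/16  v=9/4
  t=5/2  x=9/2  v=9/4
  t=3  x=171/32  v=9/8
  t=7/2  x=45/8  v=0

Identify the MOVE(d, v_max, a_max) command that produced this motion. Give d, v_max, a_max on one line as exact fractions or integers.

final state: t=7/2, x=45/8, v=0 → d = 45/8
a_max = (9/8−0)/(1/2−0) = 9/4
max v = 9/4 over t∈[1,5/2] → v_max = 9/4
check: 9/4·(1+3/2) = 45/8 ✓

d=45/8 v_max=9/4 a_max=9/4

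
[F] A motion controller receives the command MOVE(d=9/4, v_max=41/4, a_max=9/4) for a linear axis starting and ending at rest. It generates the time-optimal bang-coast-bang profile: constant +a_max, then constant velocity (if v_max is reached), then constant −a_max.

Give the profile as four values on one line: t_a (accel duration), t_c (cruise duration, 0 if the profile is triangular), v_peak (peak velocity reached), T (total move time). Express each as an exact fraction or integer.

t_a=1 t_c=0 v_peak=9/4 T=2

v_max²/a_max = (41/4)²/(9/4) = 1681/36
9/4 < 1681/36 ⇒ no cruise
v_peak = √(9/4·9/4) = √(81/16) = 9/4
t_a = (9/4)/(9/4) = 1; t_c = 0
T = 2·1 = 2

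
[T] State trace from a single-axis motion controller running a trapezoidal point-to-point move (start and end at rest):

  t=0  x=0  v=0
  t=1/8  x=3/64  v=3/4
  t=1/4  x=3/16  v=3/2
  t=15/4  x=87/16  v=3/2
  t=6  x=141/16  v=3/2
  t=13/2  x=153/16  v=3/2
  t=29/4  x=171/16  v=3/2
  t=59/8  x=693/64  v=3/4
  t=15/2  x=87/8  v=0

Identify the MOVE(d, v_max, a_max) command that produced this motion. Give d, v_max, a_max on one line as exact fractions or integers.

d=87/8 v_max=3/2 a_max=6

final state: t=15/2, x=87/8, v=0 → d = 87/8
a_max = (3/4−0)/(1/8−0) = 6
max v = 3/2 over t∈[1/4,29/4] → v_max = 3/2
check: 3/2·(1/4+7) = 87/8 ✓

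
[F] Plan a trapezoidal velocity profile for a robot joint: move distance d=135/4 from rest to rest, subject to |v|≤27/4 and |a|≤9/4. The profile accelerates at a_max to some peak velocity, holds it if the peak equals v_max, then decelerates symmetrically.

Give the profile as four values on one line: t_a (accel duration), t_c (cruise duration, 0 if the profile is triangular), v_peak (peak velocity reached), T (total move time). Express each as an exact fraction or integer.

t_a=3 t_c=2 v_peak=27/4 T=8

vₘ²/aₘ = (27/4)²/(9/4) = 81/4
135/4 ≥ 81/4 ⇒ cruise phase
t_a = (27/4)/(9/4) = 3; v_peak = 27/4
d_cruise = 135/4 − 81/4 = 27/2; t_c = (27/2)/(27/4) = 2
T = 2·3 + 2 = 8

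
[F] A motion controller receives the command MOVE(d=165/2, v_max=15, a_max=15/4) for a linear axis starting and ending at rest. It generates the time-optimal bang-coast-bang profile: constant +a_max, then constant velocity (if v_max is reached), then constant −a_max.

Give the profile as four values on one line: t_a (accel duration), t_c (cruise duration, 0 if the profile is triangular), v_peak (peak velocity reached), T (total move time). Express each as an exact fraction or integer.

t_a=4 t_c=3/2 v_peak=15 T=19/2

(v_max)²/a_max = 15²/(15/4) = 60
165/2 ≥ 60 → trapezoidal
t_a = 15/(15/4) = 4; v_peak = 15
d_cruise = 165/2 − 60 = 45/2; t_c = (45/2)/15 = 3/2
T = 2·4 + 3/2 = 19/2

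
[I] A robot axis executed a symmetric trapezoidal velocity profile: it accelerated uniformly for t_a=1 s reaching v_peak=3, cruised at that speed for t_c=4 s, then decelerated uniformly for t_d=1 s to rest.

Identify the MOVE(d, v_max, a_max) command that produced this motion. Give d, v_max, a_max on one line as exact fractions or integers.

a_max = 3/1 = 3
d_a = ½·3·1 = 3/2; d_c = 3·4 = 12
d = 2·3/2 + 12 = 15
t_c = 4 > 0 so v_max = 3

d=15 v_max=3 a_max=3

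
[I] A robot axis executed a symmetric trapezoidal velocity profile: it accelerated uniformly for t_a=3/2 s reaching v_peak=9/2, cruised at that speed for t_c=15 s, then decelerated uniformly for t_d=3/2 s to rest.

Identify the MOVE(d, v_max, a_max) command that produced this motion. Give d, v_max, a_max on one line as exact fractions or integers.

d=297/4 v_max=9/2 a_max=3

a_max = (9/2)/(3/2) = 3
d_a = ½·9/2·3/2 = 27/8; d_c = 9/2·15 = 135/2
d = 2·27/8 + 135/2 = 297/4
t_c = 15 > 0 so v_max = 9/2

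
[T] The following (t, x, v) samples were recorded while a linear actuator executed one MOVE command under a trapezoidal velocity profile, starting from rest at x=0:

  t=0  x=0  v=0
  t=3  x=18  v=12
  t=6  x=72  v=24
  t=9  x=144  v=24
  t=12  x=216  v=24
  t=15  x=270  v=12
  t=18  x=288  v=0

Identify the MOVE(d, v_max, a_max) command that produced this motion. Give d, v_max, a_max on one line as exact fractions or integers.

d=288 v_max=24 a_max=4

final state: t=18, x=288, v=0 → d = 288
a_max = (12−0)/(3−0) = 4
max v = 24 over t∈[6,12] → v_max = 24
check: 24·(6+6) = 288 ✓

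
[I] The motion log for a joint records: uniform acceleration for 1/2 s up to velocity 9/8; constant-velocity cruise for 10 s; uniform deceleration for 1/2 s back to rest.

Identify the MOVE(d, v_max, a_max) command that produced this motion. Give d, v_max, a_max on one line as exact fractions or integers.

d=189/16 v_max=9/8 a_max=9/4

a_max = (9/8)/(1/2) = 9/4
d_a = ½·9/8·1/2 = 9/32; d_c = 9/8·10 = 45/4
d = 2·9/32 + 45/4 = 189/16
t_c = 10 > 0 ⇒ limit active, v_max = 9/8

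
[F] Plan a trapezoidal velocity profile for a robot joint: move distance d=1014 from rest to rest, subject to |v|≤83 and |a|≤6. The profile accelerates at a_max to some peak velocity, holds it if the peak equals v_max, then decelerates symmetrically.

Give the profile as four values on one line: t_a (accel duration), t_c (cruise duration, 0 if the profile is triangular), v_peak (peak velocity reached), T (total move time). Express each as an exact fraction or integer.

t_a=13 t_c=0 v_peak=78 T=26

vₘ²/aₘ = 83²/6 = 6889/6
1014 < 6889/6 ⇒ no cruise
v_peak = √(1014·6) = √6084 = 78
t_a = 78/6 = 13; t_c = 0
T = 2·13 = 26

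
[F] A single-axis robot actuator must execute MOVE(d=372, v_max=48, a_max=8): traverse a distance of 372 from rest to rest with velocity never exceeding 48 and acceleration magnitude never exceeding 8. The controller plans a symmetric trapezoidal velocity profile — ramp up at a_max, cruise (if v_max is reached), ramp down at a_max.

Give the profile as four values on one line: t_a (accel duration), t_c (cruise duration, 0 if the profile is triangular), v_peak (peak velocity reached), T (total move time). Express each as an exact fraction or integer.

t_a=6 t_c=7/4 v_peak=48 T=55/4

vₘ²/aₘ = 48²/8 = 288
372 ≥ 288 → trapezoidal
t_a = 48/8 = 6; v_peak = 48
d_cruise = 372 − 288 = 84; t_c = 84/48 = 7/4
T = 2·6 + 7/4 = 55/4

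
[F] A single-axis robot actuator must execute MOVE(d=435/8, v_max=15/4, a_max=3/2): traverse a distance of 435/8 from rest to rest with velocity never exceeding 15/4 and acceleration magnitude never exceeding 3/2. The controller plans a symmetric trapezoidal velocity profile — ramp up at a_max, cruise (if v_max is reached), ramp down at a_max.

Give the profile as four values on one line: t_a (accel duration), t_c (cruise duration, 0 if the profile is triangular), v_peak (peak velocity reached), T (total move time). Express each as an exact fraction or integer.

vₘ²/aₘ = (15/4)²/(3/2) = 75/8
435/8 ≥ 75/8 so v_max reached
t_a = (15/4)/(3/2) = 5/2; v_peak = 15/4
d_cruise = 435/8 − 75/8 = 45; t_c = 45/(15/4) = 12
T = 2·5/2 + 12 = 17

t_a=5/2 t_c=12 v_peak=15/4 T=17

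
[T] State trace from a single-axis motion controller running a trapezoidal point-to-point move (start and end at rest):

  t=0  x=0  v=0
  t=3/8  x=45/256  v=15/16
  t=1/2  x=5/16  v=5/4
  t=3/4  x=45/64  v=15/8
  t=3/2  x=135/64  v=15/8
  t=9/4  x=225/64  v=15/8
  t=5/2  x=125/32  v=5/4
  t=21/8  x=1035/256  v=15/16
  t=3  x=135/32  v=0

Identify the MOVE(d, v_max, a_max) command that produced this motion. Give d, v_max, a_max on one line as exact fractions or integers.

d=135/32 v_max=15/8 a_max=5/2

final state: t=3, x=135/32, v=0 → d = 135/32
a_max = (15/16−0)/(3/8−0) = 5/2
max v = 15/8 over t∈[3/4,9/4] → v_max = 15/8
check: 15/8·(3/4+3/2) = 135/32 ✓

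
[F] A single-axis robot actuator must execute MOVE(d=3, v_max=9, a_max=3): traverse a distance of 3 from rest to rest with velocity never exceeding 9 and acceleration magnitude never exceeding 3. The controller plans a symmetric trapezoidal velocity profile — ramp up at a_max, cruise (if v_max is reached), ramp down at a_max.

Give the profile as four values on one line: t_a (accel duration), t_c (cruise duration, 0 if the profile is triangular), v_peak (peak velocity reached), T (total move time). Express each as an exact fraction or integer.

t_a=1 t_c=0 v_peak=3 T=2

vₘ²/aₘ = 9²/3 = 27
3 < 27 → triangular
v_peak = √(3·3) = √9 = 3
t_a = 3/3 = 1; t_c = 0
T = 2·1 = 2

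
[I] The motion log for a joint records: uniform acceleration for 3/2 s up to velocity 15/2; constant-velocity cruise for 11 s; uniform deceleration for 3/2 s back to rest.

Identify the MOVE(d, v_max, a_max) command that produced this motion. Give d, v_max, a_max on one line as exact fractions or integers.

a_max = (15/2)/(3/2) = 5
d_a = ½·15/2·3/2 = 45/8; d_c = 15/2·11 = 165/2
d = 2·45/8 + 165/2 = 375/4
t_c = 11 > 0 ⇒ limit active, v_max = 15/2

d=375/4 v_max=15/2 a_max=5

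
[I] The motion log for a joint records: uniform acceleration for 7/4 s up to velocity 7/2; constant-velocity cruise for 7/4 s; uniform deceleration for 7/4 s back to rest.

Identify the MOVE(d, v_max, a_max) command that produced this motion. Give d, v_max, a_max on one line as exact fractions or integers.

d=49/4 v_max=7/2 a_max=2

a_max = (7/2)/(7/4) = 2
d_a = ½·7/2·7/4 = 49/16; d_c = 7/2·7/4 = 49/8
d = 2·49/16 + 49/8 = 49/4
t_c = 7/4 > 0 ⇒ limit active, v_max = 7/2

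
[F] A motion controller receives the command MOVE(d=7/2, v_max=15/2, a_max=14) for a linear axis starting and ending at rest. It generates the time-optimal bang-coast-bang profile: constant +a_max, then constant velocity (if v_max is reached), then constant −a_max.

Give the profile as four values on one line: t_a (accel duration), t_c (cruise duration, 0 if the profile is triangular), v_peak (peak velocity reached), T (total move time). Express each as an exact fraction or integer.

(v_max)²/a_max = (15/2)²/14 = 225/56
7/2 < 225/56 ⇒ no cruise
v_peak = √(7/2·14) = √49 = 7
t_a = 7/14 = 1/2; t_c = 0
T = 2·1/2 = 1

t_a=1/2 t_c=0 v_peak=7 T=1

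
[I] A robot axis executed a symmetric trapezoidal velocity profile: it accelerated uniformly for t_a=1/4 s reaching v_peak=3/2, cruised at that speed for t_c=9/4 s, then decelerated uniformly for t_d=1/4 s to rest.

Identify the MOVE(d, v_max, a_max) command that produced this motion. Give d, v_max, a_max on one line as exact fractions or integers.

d=15/4 v_max=3/2 a_max=6

a_max = (3/2)/(1/4) = 6
d_a = ½·3/2·1/4 = 3/16; d_c = 3/2·9/4 = 27/8
d = 2·3/16 + 27/8 = 15/4
t_c = 9/4 > 0 → v_max = v_peak = 3/2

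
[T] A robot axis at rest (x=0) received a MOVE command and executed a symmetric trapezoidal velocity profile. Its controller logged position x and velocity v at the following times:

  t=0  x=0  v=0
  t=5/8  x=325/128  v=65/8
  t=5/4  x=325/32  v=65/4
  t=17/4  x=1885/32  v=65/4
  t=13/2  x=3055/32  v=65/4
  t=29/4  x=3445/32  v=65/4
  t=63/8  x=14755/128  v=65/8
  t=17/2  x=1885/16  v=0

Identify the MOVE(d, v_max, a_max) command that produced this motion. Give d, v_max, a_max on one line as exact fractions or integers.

final state: t=17/2, x=1885/16, v=0 → d = 1885/16
a_max = (65/8−0)/(5/8−0) = 13
max v = 65/4 over t∈[5/4,29/4] → v_max = 65/4
check: 65/4·(5/4+6) = 1885/16 ✓

d=1885/16 v_max=65/4 a_max=13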